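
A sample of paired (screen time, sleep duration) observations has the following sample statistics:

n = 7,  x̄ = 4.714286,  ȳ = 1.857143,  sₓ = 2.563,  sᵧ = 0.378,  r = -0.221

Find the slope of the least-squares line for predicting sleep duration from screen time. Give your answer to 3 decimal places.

b = r · sᵧ/sₓ = -0.221 · 0.378/2.563 = -0.032594

-0.033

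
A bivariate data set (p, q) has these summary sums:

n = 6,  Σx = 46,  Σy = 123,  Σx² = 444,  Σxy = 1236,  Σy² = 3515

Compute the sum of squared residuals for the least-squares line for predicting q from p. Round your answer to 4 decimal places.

53.5474

Sxx = Σx² − (Σx)²/n = 444 − 352.666667 = 91.333333
Sxy = Σxy − (Σx)(Σy)/n = 1236 − 943 = 293
Syy = Σy² − (Σy)²/n = 3515 − 2521.5 = 993.5
b = Sxy/Sxx = 293/91.333333 = 3.208029
SSE = Syy − b·Sxy = 993.5 − 3.208029·293 = 53.547445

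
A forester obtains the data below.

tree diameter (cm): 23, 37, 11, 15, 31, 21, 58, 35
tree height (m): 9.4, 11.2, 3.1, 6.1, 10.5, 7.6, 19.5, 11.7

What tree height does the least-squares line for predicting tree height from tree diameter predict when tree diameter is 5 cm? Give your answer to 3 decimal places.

2.293

n = 8, Σx = 231, Σy = 79.1, Σxy = 2781.8, Σx² = 8235
Sxx = Σx² − (Σx)²/n = 8235 − 6670.125 = 1564.875
Sxy = Σxy − (Σx)(Σy)/n = 2781.8 − 2284.0125 = 497.7875
b = Sxy/Sxx = 497.7875/1564.875 = 0.318100
a = ȳ − b·x̄ = 9.8875 − 0.318100·28.875 = 0.702348
ŷ(5) = a + b·5 = 0.702348 + 0.318100·5 = 2.292851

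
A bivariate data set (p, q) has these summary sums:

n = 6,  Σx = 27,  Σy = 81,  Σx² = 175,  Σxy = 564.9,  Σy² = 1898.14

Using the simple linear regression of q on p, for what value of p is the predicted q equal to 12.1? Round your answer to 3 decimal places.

Sxx = Σx² − (Σx)²/n = 175 − 121.5 = 53.5
Sxy = Σxy − (Σx)(Σy)/n = 564.9 − 364.5 = 200.4
b = Sxy/Sxx = 200.4/53.5 = 3.745794
a = ȳ − b·x̄ = 13.5 − 3.745794·4.5 = -3.356075
Set a + b·x = 12.1: x = (12.1 − (-3.356075)) / 3.745794 = 4.126248

4.126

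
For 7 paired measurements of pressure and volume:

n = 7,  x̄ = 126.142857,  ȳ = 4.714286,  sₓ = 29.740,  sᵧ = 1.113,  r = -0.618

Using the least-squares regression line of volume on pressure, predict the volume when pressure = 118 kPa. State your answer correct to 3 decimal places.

b = r · sᵧ/sₓ = -0.618 · 1.113/29.74 = -0.023128
a = ȳ − b·x̄ = 4.714286 − (-0.023128)·126.142857 = 7.631749
ŷ(118) = a + b·118 = 7.631749 + (-0.023128)·118 = 4.902616

4.903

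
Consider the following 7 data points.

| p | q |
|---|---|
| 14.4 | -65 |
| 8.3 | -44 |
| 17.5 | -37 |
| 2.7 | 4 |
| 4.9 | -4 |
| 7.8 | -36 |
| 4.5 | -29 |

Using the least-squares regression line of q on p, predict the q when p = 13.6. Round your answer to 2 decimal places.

-45.76

n = 7, Σx = 60.1, Σy = -211, Σxy = -2368.8, Σx² = 694.89
Sxx = Σx² − (Σx)²/n = 694.89 − 516.001429 = 178.888571
Sxy = Σxy − (Σx)(Σy)/n = -2368.8 − (-1811.585714) = -557.214286
b = Sxy/Sxx = -557.214286/178.888571 = -3.114868
a = ȳ − b·x̄ = -30.142857 − (-3.114868)·8.585714 = -3.399491
ŷ(13.6) = a + b·13.6 = -3.399491 + (-3.114868)·13.6 = -45.761695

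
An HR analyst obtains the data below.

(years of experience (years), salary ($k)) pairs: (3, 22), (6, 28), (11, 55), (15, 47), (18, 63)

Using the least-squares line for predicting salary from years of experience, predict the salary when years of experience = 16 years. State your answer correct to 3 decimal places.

57.064

n = 5, Σx = 53, Σy = 215, Σxy = 2678, Σx² = 715
Sxx = Σx² − (Σx)²/n = 715 − 561.8 = 153.2
Sxy = Σxy − (Σx)(Σy)/n = 2678 − 2279 = 399
b = Sxy/Sxx = 399/153.2 = 2.604439
a = ȳ − b·x̄ = 43 − 2.604439·10.6 = 15.392950
ŷ(16) = a + b·16 = 15.392950 + 2.604439·16 = 57.063969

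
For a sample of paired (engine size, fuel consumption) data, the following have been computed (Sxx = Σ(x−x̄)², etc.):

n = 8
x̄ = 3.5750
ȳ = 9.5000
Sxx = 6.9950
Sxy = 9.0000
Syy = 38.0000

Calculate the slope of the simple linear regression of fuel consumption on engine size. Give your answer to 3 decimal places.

1.287

b = Sxy/Sxx = 9/6.995 = 1.286633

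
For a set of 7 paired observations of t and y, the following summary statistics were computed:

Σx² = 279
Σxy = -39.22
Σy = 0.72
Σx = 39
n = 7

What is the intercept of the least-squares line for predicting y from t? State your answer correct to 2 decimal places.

4.01

Sxx = Σx² − (Σx)²/n = 279 − 217.285714 = 61.714286
Sxy = Σxy − (Σx)(Σy)/n = -39.22 − 4.011429 = -43.231429
b = Sxy/Sxx = -43.231429/61.714286 = -0.700509
a = ȳ − b·x̄ = 0.102857 − (-0.700509)·5.571429 = 4.005694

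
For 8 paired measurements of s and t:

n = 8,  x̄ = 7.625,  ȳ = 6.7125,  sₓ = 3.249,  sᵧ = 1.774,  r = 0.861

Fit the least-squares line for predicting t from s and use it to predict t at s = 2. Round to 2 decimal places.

b = r · sᵧ/sₓ = 0.861 · 1.774/3.249 = 0.470118
a = ȳ − b·x̄ = 6.7125 − 0.470118·7.625 = 3.127849
ŷ(2) = a + b·2 = 3.127849 + 0.470118·2 = 4.068085

4.07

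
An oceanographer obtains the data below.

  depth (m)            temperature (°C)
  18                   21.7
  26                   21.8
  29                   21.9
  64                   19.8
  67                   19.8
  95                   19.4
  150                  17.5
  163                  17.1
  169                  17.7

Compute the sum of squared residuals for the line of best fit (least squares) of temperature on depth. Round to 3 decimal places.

1.237

n = 9, Σx = 781, Σy = 176.7, Σxy = 14432.9, Σx² = 97081, Σy² = 3498.13
Sxx = Σx² − (Σx)²/n = 97081 − 67773.444444 = 29307.555556
Sxy = Σxy − (Σx)(Σy)/n = 14432.9 − 15333.633333 = -900.733333
Syy = Σy² − (Σy)²/n = 3498.13 − 3469.21 = 28.92
b = Sxy/Sxx = -900.733333/29307.555556 = -0.030734
SSE = Syy − b·Sxy = 28.92 − (-0.030734)·(-900.733333) = 1.237018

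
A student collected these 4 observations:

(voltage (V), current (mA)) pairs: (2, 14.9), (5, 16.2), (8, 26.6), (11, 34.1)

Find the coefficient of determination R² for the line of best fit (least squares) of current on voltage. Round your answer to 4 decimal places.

0.9322

n = 4, Σx = 26, Σy = 91.8, Σxy = 698.7, Σx² = 214, Σy² = 2354.82
Sxx = Σx² − (Σx)²/n = 214 − 169 = 45
Sxy = Σxy − (Σx)(Σy)/n = 698.7 − 596.7 = 102
Syy = Σy² − (Σy)²/n = 2354.82 − 2106.81 = 248.01
R² = Sxy²/(Sxx·Syy) = (102)²/(45·248.01) = 0.932220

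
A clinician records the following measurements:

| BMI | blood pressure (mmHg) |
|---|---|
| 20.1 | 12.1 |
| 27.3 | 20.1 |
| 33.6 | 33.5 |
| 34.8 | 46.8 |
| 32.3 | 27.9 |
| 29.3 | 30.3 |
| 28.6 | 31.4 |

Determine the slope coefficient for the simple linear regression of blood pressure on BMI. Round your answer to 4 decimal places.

n = 7, Σx = 206, Σy = 202.1, Σxy = 6233.18, Σx² = 6209.04
Sxx = Σx² − (Σx)²/n = 6209.04 − 6062.285714 = 146.754286
Sxy = Σxy − (Σx)(Σy)/n = 6233.18 − 5947.514286 = 285.665714
b = Sxy/Sxx = 285.665714/146.754286 = 1.946558

1.9466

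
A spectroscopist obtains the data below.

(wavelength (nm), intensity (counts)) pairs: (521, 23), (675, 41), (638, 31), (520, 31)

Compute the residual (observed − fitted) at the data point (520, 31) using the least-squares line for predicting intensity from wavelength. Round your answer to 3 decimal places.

4.518

n = 4, Σx = 2354, Σy = 126, Σxy = 75556, Σx² = 1404510
Sxx = Σx² − (Σx)²/n = 1404510 − 1385329 = 19181
Sxy = Σxy − (Σx)(Σy)/n = 75556 − 74151 = 1405
b = Sxy/Sxx = 1405/19181 = 0.073250
a = ȳ − b·x̄ = 31.5 − 0.073250·588.5 = -11.607372
ŷ(520) = -11.607372 + 0.073250·520 = 26.482404
residual = y − ŷ = 31 − 26.482404 = 4.517596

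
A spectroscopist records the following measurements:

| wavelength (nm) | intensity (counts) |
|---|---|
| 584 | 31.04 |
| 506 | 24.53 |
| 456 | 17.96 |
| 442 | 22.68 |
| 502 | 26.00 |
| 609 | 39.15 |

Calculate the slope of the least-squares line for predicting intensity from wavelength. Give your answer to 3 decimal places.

0.102

n = 6, Σx = 3099, Σy = 161.36, Σxy = 85648.21, Σx² = 1623277
Sxx = Σx² − (Σx)²/n = 1623277 − 1600633.5 = 22643.5
Sxy = Σxy − (Σx)(Σy)/n = 85648.21 − 83342.44 = 2305.77
b = Sxy/Sxx = 2305.77/22643.5 = 0.101829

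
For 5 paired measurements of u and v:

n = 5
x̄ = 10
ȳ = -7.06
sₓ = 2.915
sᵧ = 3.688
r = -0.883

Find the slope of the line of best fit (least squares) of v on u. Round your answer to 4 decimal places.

b = r · sᵧ/sₓ = -0.883 · 3.688/2.915 = -1.117154

-1.1172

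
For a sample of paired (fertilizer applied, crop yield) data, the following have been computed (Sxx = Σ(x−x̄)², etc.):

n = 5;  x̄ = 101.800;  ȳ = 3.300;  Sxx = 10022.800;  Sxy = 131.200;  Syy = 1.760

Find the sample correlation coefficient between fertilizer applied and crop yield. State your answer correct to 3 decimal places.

0.988

r = Sxy/√(Sxx·Syy) = 131.2/√(17640.128) = 131.2/132.816144 = 0.987832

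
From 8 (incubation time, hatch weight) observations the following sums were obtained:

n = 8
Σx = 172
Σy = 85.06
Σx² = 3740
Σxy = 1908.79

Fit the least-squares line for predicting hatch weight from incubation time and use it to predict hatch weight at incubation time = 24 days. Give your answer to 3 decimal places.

15.394

Sxx = Σx² − (Σx)²/n = 3740 − 3698 = 42
Sxy = Σxy − (Σx)(Σy)/n = 1908.79 − 1828.79 = 80
b = Sxy/Sxx = 80/42 = 1.904762
a = ȳ − b·x̄ = 10.6325 − 1.904762·21.5 = -30.319881
ŷ(24) = a + b·24 = -30.319881 + 1.904762·24 = 15.394405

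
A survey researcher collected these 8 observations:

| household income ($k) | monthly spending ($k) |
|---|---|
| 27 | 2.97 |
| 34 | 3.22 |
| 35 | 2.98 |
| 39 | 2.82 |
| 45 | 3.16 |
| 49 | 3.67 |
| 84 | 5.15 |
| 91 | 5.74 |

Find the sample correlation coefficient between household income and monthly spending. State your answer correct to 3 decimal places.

n = 8, Σx = 404, Σy = 29.71, Σxy = 1680.92, Σx² = 24394, Σy² = 118.9467
Sxx = Σx² − (Σx)²/n = 24394 − 20402 = 3992
Sxy = Σxy − (Σx)(Σy)/n = 1680.92 − 1500.355 = 180.565
Syy = Σy² − (Σy)²/n = 118.9467 − 110.335512 = 8.611187
r = Sxy/√(Sxx·Syy) = 180.565/√(34375.8605) = 180.565/185.407283 = 0.973883

0.974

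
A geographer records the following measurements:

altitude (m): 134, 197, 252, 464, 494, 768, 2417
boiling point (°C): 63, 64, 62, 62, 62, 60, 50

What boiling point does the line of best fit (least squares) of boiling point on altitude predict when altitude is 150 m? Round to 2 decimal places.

63.53

n = 7, Σx = 4726, Σy = 423, Σxy = 263000, Σx² = 7011314
Sxx = Σx² − (Σx)²/n = 7011314 − 3190725.142857 = 3820588.857143
Sxy = Σxy − (Σx)(Σy)/n = 263000 − 285585.428571 = -22585.428571
b = Sxy/Sxx = -22585.428571/3820588.857143 = -0.005912
a = ȳ − b·x̄ = 60.428571 − (-0.005912)·675.142857 = 64.419682
ŷ(150) = a + b·150 = 64.419682 + (-0.005912)·150 = 63.532956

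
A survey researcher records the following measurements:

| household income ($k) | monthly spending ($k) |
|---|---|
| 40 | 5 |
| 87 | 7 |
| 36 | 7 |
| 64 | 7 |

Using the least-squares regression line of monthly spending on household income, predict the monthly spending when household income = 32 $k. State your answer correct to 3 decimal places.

6.006

n = 4, Σx = 227, Σy = 26, Σxy = 1509, Σx² = 14561
Sxx = Σx² − (Σx)²/n = 14561 − 12882.25 = 1678.75
Sxy = Σxy − (Σx)(Σy)/n = 1509 − 1475.5 = 33.5
b = Sxy/Sxx = 33.5/1678.75 = 0.019955
a = ȳ − b·x̄ = 6.5 − 0.019955·56.75 = 5.367535
ŷ(32) = a + b·32 = 5.367535 + 0.019955·32 = 6.006106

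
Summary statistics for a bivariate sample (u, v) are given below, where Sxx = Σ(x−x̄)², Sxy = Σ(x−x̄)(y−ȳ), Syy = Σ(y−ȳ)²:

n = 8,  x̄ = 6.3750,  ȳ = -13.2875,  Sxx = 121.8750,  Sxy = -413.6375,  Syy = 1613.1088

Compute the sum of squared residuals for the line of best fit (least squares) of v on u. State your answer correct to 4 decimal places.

b = Sxy/Sxx = -413.6375/121.875 = -3.393949
SSE = Syy − b·Sxy = 1613.1088 − (-3.393949)·(-413.6375) = 209.244337

209.2443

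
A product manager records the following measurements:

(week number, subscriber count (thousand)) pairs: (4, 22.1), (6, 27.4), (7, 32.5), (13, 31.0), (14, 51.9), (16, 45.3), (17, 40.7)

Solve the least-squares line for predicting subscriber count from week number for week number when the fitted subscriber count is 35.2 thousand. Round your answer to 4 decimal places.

10.6047

n = 7, Σx = 77, Σy = 250.9, Σxy = 3026.6, Σx² = 1011
Sxx = Σx² − (Σx)²/n = 1011 − 847 = 164
Sxy = Σxy − (Σx)(Σy)/n = 3026.6 − 2759.9 = 266.7
b = Sxy/Sxx = 266.7/164 = 1.626220
a = ȳ − b·x̄ = 35.842857 − 1.626220·11 = 17.954443
Set a + b·x = 35.2: x = (35.2 − 17.954443) / 1.626220 = 10.604692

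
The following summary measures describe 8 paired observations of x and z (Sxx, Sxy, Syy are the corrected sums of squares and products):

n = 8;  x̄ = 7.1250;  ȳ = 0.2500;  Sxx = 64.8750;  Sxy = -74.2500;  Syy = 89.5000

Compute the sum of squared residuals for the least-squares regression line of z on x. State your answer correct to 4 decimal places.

b = Sxy/Sxx = -74.25/64.875 = -1.144509
SSE = Syy − b·Sxy = 89.5 − (-1.144509)·(-74.25) = 4.520231

4.5202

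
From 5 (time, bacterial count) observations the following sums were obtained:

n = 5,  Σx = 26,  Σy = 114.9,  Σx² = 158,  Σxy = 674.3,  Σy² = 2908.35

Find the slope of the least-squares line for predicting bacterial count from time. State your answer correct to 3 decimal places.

3.369

Sxx = Σx² − (Σx)²/n = 158 − 135.2 = 22.8
Sxy = Σxy − (Σx)(Σy)/n = 674.3 − 597.48 = 76.82
b = Sxy/Sxx = 76.82/22.8 = 3.369298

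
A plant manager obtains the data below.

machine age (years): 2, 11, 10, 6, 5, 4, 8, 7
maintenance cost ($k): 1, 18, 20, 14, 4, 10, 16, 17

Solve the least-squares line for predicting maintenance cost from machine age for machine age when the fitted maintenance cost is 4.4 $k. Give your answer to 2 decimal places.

2.60

n = 8, Σx = 53, Σy = 100, Σxy = 791, Σx² = 415
Sxx = Σx² − (Σx)²/n = 415 − 351.125 = 63.875
Sxy = Σxy − (Σx)(Σy)/n = 791 − 662.5 = 128.5
b = Sxy/Sxx = 128.5/63.875 = 2.011742
a = ȳ − b·x̄ = 12.5 − 2.011742·6.625 = -0.827789
Set a + b·x = 4.4: x = (4.4 − (-0.827789)) / 2.011742 = 2.598638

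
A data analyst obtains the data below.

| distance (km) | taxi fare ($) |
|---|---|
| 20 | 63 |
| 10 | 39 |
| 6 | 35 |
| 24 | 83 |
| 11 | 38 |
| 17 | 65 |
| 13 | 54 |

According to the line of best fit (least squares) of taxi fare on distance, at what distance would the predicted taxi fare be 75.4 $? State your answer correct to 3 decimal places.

22.327

n = 7, Σx = 101, Σy = 377, Σxy = 6077, Σx² = 1691
Sxx = Σx² − (Σx)²/n = 1691 − 1457.285714 = 233.714286
Sxy = Σxy − (Σx)(Σy)/n = 6077 − 5439.571429 = 637.428571
b = Sxy/Sxx = 637.428571/233.714286 = 2.727384
a = ȳ − b·x̄ = 53.857143 − 2.727384·14.428571 = 14.504890
Set a + b·x = 75.4: x = (75.4 − 14.504890) / 2.727384 = 22.327297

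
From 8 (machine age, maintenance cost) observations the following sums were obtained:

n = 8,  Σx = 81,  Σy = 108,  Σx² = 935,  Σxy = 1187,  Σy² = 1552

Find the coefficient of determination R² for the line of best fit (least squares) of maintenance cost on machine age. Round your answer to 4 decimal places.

Sxx = Σx² − (Σx)²/n = 935 − 820.125 = 114.875
Sxy = Σxy − (Σx)(Σy)/n = 1187 − 1093.5 = 93.5
Syy = Σy² − (Σy)²/n = 1552 − 1458 = 94
R² = Sxy²/(Sxx·Syy) = (93.5)²/(114.875·94) = 0.809599

0.8096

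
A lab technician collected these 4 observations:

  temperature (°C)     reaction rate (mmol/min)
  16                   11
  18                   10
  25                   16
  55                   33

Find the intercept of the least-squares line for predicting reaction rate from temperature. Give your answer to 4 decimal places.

n = 4, Σx = 114, Σy = 70, Σxy = 2571, Σx² = 4230
Sxx = Σx² − (Σx)²/n = 4230 − 3249 = 981
Sxy = Σxy − (Σx)(Σy)/n = 2571 − 1995 = 576
b = Sxy/Sxx = 576/981 = 0.587156
a = ȳ − b·x̄ = 17.5 − 0.587156·28.5 = 0.766055

0.7661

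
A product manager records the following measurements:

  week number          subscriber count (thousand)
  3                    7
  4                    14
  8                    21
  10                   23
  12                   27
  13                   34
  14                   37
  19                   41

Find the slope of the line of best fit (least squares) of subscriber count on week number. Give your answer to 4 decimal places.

n = 8, Σx = 83, Σy = 204, Σxy = 2538, Σx² = 1059
Sxx = Σx² − (Σx)²/n = 1059 − 861.125 = 197.875
Sxy = Σxy − (Σx)(Σy)/n = 2538 − 2116.5 = 421.5
b = Sxy/Sxx = 421.5/197.875 = 2.130133

2.1301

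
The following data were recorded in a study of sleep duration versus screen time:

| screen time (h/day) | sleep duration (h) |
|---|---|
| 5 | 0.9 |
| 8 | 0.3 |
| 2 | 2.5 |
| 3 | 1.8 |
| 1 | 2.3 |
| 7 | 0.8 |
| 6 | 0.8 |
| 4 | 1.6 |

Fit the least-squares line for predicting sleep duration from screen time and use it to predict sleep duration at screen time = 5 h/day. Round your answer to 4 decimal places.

n = 8, Σx = 36, Σy = 11, Σxy = 36.4, Σx² = 204
Sxx = Σx² − (Σx)²/n = 204 − 162 = 42
Sxy = Σxy − (Σx)(Σy)/n = 36.4 − 49.5 = -13.1
b = Sxy/Sxx = -13.1/42 = -0.311905
a = ȳ − b·x̄ = 1.375 − (-0.311905)·4.5 = 2.778571
ŷ(5) = a + b·5 = 2.778571 + (-0.311905)·5 = 1.219048

1.2190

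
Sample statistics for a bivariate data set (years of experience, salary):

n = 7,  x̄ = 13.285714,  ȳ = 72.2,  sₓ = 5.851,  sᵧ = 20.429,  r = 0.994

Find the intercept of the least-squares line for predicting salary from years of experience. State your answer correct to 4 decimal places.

26.0907

b = r · sᵧ/sₓ = 0.994 · 20.429/5.851 = 3.470591
a = ȳ − b·x̄ = 72.2 − 3.470591·13.285714 = 26.090725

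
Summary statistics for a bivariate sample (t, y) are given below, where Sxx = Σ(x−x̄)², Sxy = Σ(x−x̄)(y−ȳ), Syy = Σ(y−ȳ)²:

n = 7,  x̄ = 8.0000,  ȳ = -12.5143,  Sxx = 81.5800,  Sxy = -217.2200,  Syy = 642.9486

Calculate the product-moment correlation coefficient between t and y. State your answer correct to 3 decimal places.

r = Sxy/√(Sxx·Syy) = -217.22/√(52451.746788) = -217.22/229.023463 = -0.948462

-0.948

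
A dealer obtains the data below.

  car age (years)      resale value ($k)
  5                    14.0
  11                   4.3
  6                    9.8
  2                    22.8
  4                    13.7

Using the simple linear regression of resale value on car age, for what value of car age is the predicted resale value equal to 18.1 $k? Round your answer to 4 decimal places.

2.8539

n = 5, Σx = 28, Σy = 64.6, Σxy = 276.5, Σx² = 202
Sxx = Σx² − (Σx)²/n = 202 − 156.8 = 45.2
Sxy = Σxy − (Σx)(Σy)/n = 276.5 − 361.76 = -85.26
b = Sxy/Sxx = -85.26/45.2 = -1.886283
a = ȳ − b·x̄ = 12.92 − (-1.886283)·5.6 = 23.483186
Set a + b·x = 18.1: x = (18.1 − 23.483186) / (-1.886283) = 2.853859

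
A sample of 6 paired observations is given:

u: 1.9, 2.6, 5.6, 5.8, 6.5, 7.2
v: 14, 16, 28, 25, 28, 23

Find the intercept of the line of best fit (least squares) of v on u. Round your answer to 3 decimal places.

n = 6, Σx = 29.6, Σy = 134, Σxy = 717.6, Σx² = 169.46
Sxx = Σx² − (Σx)²/n = 169.46 − 146.026667 = 23.433333
Sxy = Σxy − (Σx)(Σy)/n = 717.6 − 661.066667 = 56.533333
b = Sxy/Sxx = 56.533333/23.433333 = 2.412518
a = ȳ − b·x̄ = 22.333333 − 2.412518·4.933333 = 10.431579

10.432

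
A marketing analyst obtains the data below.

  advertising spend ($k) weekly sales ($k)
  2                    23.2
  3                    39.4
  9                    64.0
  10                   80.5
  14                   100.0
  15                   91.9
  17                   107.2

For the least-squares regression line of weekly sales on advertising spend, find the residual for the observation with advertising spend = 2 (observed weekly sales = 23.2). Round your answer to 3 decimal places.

n = 7, Σx = 70, Σy = 506.2, Σxy = 6146.5, Σx² = 904
Sxx = Σx² − (Σx)²/n = 904 − 700 = 204
Sxy = Σxy − (Σx)(Σy)/n = 6146.5 − 5062 = 1084.5
b = Sxy/Sxx = 1084.5/204 = 5.316176
a = ȳ − b·x̄ = 72.314286 − 5.316176·10 = 19.152521
ŷ(2) = 19.152521 + 5.316176·2 = 29.784874
residual = y − ŷ = 23.2 − 29.784874 = -6.584874

-6.585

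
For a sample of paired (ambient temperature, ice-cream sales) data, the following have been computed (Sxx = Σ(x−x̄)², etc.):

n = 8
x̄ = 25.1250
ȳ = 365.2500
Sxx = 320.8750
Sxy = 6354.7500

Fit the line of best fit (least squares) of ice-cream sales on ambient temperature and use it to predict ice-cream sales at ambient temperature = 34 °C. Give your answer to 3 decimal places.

b = Sxy/Sxx = 6354.75/320.875 = 19.804441
a = ȳ − b·x̄ = 365.25 − 19.804441·25.125 = -132.336580
ŷ(34) = a + b·34 = -132.336580 + 19.804441·34 = 541.014414

541.014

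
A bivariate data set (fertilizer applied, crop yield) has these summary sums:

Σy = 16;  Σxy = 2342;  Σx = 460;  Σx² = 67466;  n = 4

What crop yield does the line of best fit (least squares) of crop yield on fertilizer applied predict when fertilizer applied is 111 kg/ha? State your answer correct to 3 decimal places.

3.862

Sxx = Σx² − (Σx)²/n = 67466 − 52900 = 14566
Sxy = Σxy − (Σx)(Σy)/n = 2342 − 1840 = 502
b = Sxy/Sxx = 502/14566 = 0.034464
a = ȳ − b·x̄ = 4 − 0.034464·115 = 0.036661
ŷ(111) = a + b·111 = 0.036661 + 0.034464·111 = 3.862145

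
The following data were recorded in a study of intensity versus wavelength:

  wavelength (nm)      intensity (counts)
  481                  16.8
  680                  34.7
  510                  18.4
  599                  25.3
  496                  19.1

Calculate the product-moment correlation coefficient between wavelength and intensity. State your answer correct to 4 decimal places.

n = 5, Σx = 2766, Σy = 114.3, Σxy = 65689.1, Σx² = 1558678, Σy² = 2829.79
Sxx = Σx² − (Σx)²/n = 1558678 − 1530151.2 = 28526.8
Sxy = Σxy − (Σx)(Σy)/n = 65689.1 − 63230.76 = 2458.34
Syy = Σy² − (Σy)²/n = 2829.79 − 2612.898 = 216.892
r = Sxy/√(Sxx·Syy) = 2458.34/√(6187234.7056) = 2458.34/2487.415266 = 0.988311

0.9883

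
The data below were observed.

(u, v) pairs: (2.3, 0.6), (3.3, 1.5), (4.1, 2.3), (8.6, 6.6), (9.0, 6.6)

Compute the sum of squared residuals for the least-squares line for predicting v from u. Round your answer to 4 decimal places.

0.0700

n = 5, Σx = 27.3, Σy = 17.6, Σxy = 131.92, Σx² = 187.95, Σy² = 95.02
Sxx = Σx² − (Σx)²/n = 187.95 − 149.058 = 38.892
Sxy = Σxy − (Σx)(Σy)/n = 131.92 − 96.096 = 35.824
Syy = Σy² − (Σy)²/n = 95.02 − 61.952 = 33.068
b = Sxy/Sxx = 35.824/38.892 = 0.921115
SSE = Syy − b·Sxy = 33.068 − 0.921115·35.824 = 0.069980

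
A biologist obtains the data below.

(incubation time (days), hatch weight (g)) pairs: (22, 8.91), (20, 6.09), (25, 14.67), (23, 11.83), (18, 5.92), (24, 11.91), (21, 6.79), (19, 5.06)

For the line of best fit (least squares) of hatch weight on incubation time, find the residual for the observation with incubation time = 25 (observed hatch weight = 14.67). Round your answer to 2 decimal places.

0.99

n = 8, Σx = 172, Σy = 71.18, Σxy = 1587.79, Σx² = 3740
Sxx = Σx² − (Σx)²/n = 3740 − 3698 = 42
Sxy = Σxy − (Σx)(Σy)/n = 1587.79 − 1530.37 = 57.42
b = Sxy/Sxx = 57.42/42 = 1.367143
a = ȳ − b·x̄ = 8.8975 − 1.367143·21.5 = -20.496071
ŷ(25) = -20.496071 + 1.367143·25 = 13.6825
residual = y − ŷ = 14.67 − 13.6825 = 0.9875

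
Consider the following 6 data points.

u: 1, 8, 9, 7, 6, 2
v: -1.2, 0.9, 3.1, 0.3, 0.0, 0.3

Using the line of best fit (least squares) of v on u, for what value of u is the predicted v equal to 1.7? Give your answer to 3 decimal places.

8.887

n = 6, Σx = 33, Σy = 3.4, Σxy = 36.6, Σx² = 235
Sxx = Σx² − (Σx)²/n = 235 − 181.5 = 53.5
Sxy = Σxy − (Σx)(Σy)/n = 36.6 − 18.7 = 17.9
b = Sxy/Sxx = 17.9/53.5 = 0.334579
a = ȳ − b·x̄ = 0.566667 − 0.334579·5.5 = -1.273520
Set a + b·x = 1.7: x = (1.7 − (-1.273520)) / 0.334579 = 8.887337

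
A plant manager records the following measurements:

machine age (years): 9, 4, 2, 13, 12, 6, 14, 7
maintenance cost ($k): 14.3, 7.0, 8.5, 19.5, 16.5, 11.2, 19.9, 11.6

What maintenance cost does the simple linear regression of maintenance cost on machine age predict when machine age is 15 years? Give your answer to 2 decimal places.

20.66

n = 8, Σx = 67, Σy = 108.5, Σxy = 1052.2, Σx² = 695
Sxx = Σx² − (Σx)²/n = 695 − 561.125 = 133.875
Sxy = Σxy − (Σx)(Σy)/n = 1052.2 − 908.6875 = 143.5125
b = Sxy/Sxx = 143.5125/133.875 = 1.071989
a = ȳ − b·x̄ = 13.5625 − 1.071989·8.375 = 4.584594
ŷ(15) = a + b·15 = 4.584594 + 1.071989·15 = 20.664426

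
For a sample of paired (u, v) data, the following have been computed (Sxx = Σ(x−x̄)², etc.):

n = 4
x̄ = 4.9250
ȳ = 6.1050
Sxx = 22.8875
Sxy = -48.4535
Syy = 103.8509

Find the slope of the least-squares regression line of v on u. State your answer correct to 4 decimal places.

b = Sxy/Sxx = -48.4535/22.8875 = -2.117029

-2.1170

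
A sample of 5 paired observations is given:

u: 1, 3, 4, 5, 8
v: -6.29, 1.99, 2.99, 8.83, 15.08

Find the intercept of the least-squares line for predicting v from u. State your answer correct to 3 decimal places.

-8.254

n = 5, Σx = 21, Σy = 22.6, Σxy = 176.43, Σx² = 115
Sxx = Σx² − (Σx)²/n = 115 − 88.2 = 26.8
Sxy = Σxy − (Σx)(Σy)/n = 176.43 − 94.92 = 81.51
b = Sxy/Sxx = 81.51/26.8 = 3.041418
a = ȳ − b·x̄ = 4.52 − 3.041418·4.2 = -8.253955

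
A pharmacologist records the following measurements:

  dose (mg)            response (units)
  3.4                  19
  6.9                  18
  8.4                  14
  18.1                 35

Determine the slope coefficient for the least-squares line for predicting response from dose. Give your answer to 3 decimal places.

n = 4, Σx = 36.8, Σy = 86, Σxy = 939.9, Σx² = 457.34
Sxx = Σx² − (Σx)²/n = 457.34 − 338.56 = 118.78
Sxy = Σxy − (Σx)(Σy)/n = 939.9 − 791.2 = 148.7
b = Sxy/Sxx = 148.7/118.78 = 1.251894

1.252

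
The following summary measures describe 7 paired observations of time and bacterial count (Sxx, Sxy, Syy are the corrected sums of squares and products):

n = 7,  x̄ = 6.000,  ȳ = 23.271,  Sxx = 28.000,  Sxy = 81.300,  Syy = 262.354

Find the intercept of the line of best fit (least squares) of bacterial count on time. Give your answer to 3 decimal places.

5.850

b = Sxy/Sxx = 81.3/28 = 2.903571
a = ȳ − b·x̄ = 23.271 − 2.903571·6 = 5.849571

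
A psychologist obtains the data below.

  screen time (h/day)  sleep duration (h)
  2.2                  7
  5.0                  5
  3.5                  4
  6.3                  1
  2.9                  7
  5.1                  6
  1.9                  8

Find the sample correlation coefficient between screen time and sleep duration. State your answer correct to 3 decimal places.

-0.817

n = 7, Σx = 26.9, Σy = 38, Σxy = 126.8, Σx² = 119.81, Σy² = 240
Sxx = Σx² − (Σx)²/n = 119.81 − 103.372857 = 16.437143
Sxy = Σxy − (Σx)(Σy)/n = 126.8 − 146.028571 = -19.228571
Syy = Σy² − (Σy)²/n = 240 − 206.285714 = 33.714286
r = Sxy/√(Sxx·Syy) = -19.228571/√(554.166531) = -19.228571/23.540742 = -0.816821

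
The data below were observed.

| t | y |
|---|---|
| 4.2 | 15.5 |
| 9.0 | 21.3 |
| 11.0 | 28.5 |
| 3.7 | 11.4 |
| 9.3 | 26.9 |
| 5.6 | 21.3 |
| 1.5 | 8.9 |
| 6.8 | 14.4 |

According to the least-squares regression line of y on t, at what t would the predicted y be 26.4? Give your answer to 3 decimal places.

10.324

n = 8, Σx = 51.1, Σy = 148.2, Σxy = 1093.2, Σx² = 399.67
Sxx = Σx² − (Σx)²/n = 399.67 − 326.40125 = 73.26875
Sxy = Σxy − (Σx)(Σy)/n = 1093.2 − 946.6275 = 146.5725
b = Sxy/Sxx = 146.5725/73.26875 = 2.000478
a = ȳ − b·x̄ = 18.525 − 2.000478·6.3875 = 5.746949
Set a + b·x = 26.4: x = (26.4 − 5.746949) / 2.000478 = 10.324060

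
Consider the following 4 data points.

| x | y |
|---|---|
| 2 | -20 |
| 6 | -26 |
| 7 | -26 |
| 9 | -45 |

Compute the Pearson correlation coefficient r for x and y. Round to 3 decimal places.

n = 4, Σx = 24, Σy = -117, Σxy = -783, Σx² = 170, Σy² = 3777
Sxx = Σx² − (Σx)²/n = 170 − 144 = 26
Sxy = Σxy − (Σx)(Σy)/n = -783 − (-702) = -81
Syy = Σy² − (Σy)²/n = 3777 − 3422.25 = 354.75
r = Sxy/√(Sxx·Syy) = -81/√(9223.5) = -81/96.039055 = -0.843407

-0.843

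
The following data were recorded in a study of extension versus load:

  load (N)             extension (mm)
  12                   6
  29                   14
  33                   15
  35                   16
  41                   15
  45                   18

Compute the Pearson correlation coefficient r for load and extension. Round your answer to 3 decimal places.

0.952

n = 6, Σx = 195, Σy = 84, Σxy = 2958, Σx² = 7005, Σy² = 1262
Sxx = Σx² − (Σx)²/n = 7005 − 6337.5 = 667.5
Sxy = Σxy − (Σx)(Σy)/n = 2958 − 2730 = 228
Syy = Σy² − (Σy)²/n = 1262 − 1176 = 86
r = Sxy/√(Sxx·Syy) = 228/√(57405) = 228/239.593406 = 0.951612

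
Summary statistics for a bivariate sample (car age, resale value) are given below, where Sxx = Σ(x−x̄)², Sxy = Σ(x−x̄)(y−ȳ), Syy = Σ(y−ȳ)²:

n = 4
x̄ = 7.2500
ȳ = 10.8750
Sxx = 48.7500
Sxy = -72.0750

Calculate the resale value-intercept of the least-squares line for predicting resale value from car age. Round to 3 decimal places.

b = Sxy/Sxx = -72.075/48.75 = -1.478462
a = ȳ − b·x̄ = 10.875 − (-1.478462)·7.25 = 21.593846

21.594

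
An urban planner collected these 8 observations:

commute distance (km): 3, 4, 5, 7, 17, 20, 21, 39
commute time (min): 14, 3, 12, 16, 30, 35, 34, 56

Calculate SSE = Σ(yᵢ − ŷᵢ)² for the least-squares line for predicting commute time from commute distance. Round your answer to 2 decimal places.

n = 8, Σx = 116, Σy = 200, Σxy = 4334, Σx² = 2750, Σy² = 7022
Sxx = Σx² − (Σx)²/n = 2750 − 1682 = 1068
Sxy = Σxy − (Σx)(Σy)/n = 4334 − 2900 = 1434
Syy = Σy² − (Σy)²/n = 7022 − 5000 = 2022
b = Sxy/Sxx = 1434/1068 = 1.342697
SSE = Syy − b·Sxy = 2022 − 1.342697·1434 = 96.573034

96.57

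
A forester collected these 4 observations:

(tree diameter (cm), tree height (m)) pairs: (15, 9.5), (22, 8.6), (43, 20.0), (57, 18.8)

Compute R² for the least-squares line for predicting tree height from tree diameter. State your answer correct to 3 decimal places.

0.820

n = 4, Σx = 137, Σy = 56.9, Σxy = 2263.3, Σx² = 5807, Σy² = 917.65
Sxx = Σx² − (Σx)²/n = 5807 − 4692.25 = 1114.75
Sxy = Σxy − (Σx)(Σy)/n = 2263.3 − 1948.825 = 314.475
Syy = Σy² − (Σy)²/n = 917.65 − 809.4025 = 108.2475
R² = Sxy²/(Sxx·Syy) = (314.475)²/(1114.75·108.2475) = 0.819553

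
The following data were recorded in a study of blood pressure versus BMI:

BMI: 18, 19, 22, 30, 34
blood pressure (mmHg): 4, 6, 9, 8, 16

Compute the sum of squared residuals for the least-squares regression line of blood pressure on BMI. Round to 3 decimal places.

22.236

n = 5, Σx = 123, Σy = 43, Σxy = 1168, Σx² = 3225, Σy² = 453
Sxx = Σx² − (Σx)²/n = 3225 − 3025.8 = 199.2
Sxy = Σxy − (Σx)(Σy)/n = 1168 − 1057.8 = 110.2
Syy = Σy² − (Σy)²/n = 453 − 369.8 = 83.2
b = Sxy/Sxx = 110.2/199.2 = 0.553213
SSE = Syy − b·Sxy = 83.2 − 0.553213·110.2 = 22.235944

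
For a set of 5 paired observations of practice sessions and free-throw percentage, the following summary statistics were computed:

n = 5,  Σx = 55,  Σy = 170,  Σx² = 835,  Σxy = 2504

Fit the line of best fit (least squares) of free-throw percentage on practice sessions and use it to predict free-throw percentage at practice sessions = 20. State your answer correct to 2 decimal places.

58.81

Sxx = Σx² − (Σx)²/n = 835 − 605 = 230
Sxy = Σxy − (Σx)(Σy)/n = 2504 − 1870 = 634
b = Sxy/Sxx = 634/230 = 2.756522
a = ȳ − b·x̄ = 34 − 2.756522·11 = 3.678261
ŷ(20) = a + b·20 = 3.678261 + 2.756522·20 = 58.808696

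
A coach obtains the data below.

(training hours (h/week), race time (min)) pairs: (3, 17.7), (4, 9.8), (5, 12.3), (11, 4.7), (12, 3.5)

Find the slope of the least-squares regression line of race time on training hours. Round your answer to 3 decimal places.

n = 5, Σx = 35, Σy = 48, Σxy = 247.5, Σx² = 315
Sxx = Σx² − (Σx)²/n = 315 − 245 = 70
Sxy = Σxy − (Σx)(Σy)/n = 247.5 − 336 = -88.5
b = Sxy/Sxx = -88.5/70 = -1.264286

-1.264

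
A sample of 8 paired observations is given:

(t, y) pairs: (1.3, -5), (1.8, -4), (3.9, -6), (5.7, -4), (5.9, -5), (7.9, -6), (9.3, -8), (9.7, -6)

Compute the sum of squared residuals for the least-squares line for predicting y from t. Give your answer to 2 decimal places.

n = 8, Σx = 45.5, Σy = -44, Σxy = -269.4, Σx² = 330.43, Σy² = 254
Sxx = Σx² − (Σx)²/n = 330.43 − 258.78125 = 71.64875
Sxy = Σxy − (Σx)(Σy)/n = -269.4 − (-250.25) = -19.15
Syy = Σy² − (Σy)²/n = 254 − 242 = 12
b = Sxy/Sxx = -19.15/71.64875 = -0.267276
SSE = Syy − b·Sxy = 12 − (-0.267276)·(-19.15) = 6.881662

6.88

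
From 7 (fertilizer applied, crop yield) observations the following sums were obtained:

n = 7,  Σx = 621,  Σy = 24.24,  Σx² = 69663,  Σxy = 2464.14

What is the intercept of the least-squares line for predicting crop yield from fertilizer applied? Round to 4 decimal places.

Sxx = Σx² − (Σx)²/n = 69663 − 55091.571429 = 14571.428571
Sxy = Σxy − (Σx)(Σy)/n = 2464.14 − 2150.434286 = 313.705714
b = Sxy/Sxx = 313.705714/14571.428571 = 0.021529
a = ȳ − b·x̄ = 3.462857 − 0.021529·88.714286 = 1.552943

1.5529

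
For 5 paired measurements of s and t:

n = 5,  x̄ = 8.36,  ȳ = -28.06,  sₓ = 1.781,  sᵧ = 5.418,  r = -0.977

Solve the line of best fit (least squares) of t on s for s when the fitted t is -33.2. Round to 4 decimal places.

b = r · sᵧ/sₓ = -0.977 · 5.418/1.781 = -2.972143
a = ȳ − b·x̄ = -28.06 − (-2.972143)·8.36 = -3.212888
Set a + b·x = -33.2: x = (-33.2 − (-3.212888)) / (-2.972143) = 10.089392

10.0894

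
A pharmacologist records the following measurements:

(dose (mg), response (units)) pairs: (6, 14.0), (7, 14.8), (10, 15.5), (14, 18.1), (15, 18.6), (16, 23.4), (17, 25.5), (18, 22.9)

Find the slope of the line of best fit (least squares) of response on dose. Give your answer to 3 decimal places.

0.858

n = 8, Σx = 103, Σy = 152.8, Σxy = 2095.1, Σx² = 1475
Sxx = Σx² − (Σx)²/n = 1475 − 1326.125 = 148.875
Sxy = Σxy − (Σx)(Σy)/n = 2095.1 − 1967.3 = 127.8
b = Sxy/Sxx = 127.8/148.875 = 0.858438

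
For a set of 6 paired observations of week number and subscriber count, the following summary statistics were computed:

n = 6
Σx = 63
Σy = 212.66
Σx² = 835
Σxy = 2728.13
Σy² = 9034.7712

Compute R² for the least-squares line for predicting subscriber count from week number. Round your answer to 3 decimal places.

Sxx = Σx² − (Σx)²/n = 835 − 661.5 = 173.5
Sxy = Σxy − (Σx)(Σy)/n = 2728.13 − 2232.93 = 495.2
Syy = Σy² − (Σy)²/n = 9034.7712 − 7537.379267 = 1497.391933
R² = Sxy²/(Sxx·Syy) = (495.2)²/(173.5·1497.391933) = 0.943901

0.944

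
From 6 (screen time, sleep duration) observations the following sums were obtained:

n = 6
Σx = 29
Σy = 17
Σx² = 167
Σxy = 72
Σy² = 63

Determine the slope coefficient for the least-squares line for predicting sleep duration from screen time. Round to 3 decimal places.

Sxx = Σx² − (Σx)²/n = 167 − 140.166667 = 26.833333
Sxy = Σxy − (Σx)(Σy)/n = 72 − 82.166667 = -10.166667
b = Sxy/Sxx = -10.166667/26.833333 = -0.378882

-0.379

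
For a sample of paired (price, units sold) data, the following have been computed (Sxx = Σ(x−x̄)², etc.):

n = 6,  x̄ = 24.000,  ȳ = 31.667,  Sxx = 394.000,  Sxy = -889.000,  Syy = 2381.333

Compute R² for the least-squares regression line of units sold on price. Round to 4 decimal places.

0.8423

R² = Sxy²/(Sxx·Syy) = (-889)²/(394·2381.333) = 0.842340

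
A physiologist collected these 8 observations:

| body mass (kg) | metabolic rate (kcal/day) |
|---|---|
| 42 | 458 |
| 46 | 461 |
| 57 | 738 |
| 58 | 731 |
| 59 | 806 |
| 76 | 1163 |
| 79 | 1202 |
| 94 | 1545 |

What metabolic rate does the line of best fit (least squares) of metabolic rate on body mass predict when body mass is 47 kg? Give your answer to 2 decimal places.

523.26

n = 8, Σx = 511, Σy = 7104, Σxy = 501036, Σx² = 34827
Sxx = Σx² − (Σx)²/n = 34827 − 32640.125 = 2186.875
Sxy = Σxy − (Σx)(Σy)/n = 501036 − 453768 = 47268
b = Sxy/Sxx = 47268/2186.875 = 21.614404
a = ȳ − b·x̄ = 888 − 21.614404·63.875 = -492.620063
ŷ(47) = a + b·47 = -492.620063 + 21.614404·47 = 523.256931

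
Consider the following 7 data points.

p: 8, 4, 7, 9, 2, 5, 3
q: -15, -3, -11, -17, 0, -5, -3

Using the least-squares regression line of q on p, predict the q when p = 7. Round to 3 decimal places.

n = 7, Σx = 38, Σy = -54, Σxy = -396, Σx² = 248
Sxx = Σx² − (Σx)²/n = 248 − 206.285714 = 41.714286
Sxy = Σxy − (Σx)(Σy)/n = -396 − (-293.142857) = -102.857143
b = Sxy/Sxx = -102.857143/41.714286 = -2.465753
a = ȳ − b·x̄ = -7.714286 − (-2.465753)·5.428571 = 5.671233
ŷ(7) = a + b·7 = 5.671233 + (-2.465753)·7 = -11.589041

-11.589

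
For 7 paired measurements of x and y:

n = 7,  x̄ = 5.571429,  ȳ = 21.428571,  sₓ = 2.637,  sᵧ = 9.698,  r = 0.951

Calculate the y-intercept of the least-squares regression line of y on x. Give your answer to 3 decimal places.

1.943

b = r · sᵧ/sₓ = 0.951 · 9.698/2.637 = 3.497458
a = ȳ − b·x̄ = 21.428571 − 3.497458·5.571429 = 1.942729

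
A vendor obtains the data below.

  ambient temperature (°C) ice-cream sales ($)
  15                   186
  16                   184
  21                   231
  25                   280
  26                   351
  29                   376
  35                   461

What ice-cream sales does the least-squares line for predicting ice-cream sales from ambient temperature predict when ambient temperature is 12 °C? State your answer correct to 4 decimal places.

124.8430

n = 7, Σx = 167, Σy = 2069, Σxy = 53750, Σx² = 4289
Sxx = Σx² − (Σx)²/n = 4289 − 3984.142857 = 304.857143
Sxy = Σxy − (Σx)(Σy)/n = 53750 − 49360.428571 = 4389.571429
b = Sxy/Sxx = 4389.571429/304.857143 = 14.398782
a = ȳ − b·x̄ = 295.571429 − 14.398782·23.857143 = -47.942362
ŷ(12) = a + b·12 = -47.942362 + 14.398782·12 = 124.843018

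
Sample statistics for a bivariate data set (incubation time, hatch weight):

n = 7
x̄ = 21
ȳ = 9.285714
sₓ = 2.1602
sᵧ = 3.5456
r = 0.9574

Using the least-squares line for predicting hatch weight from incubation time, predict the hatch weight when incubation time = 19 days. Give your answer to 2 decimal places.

b = r · sᵧ/sₓ = 0.9574 · 3.5456/2.1602 = 1.571409
a = ȳ − b·x̄ = 9.285714 − 1.571409·21 = -23.713872
ŷ(19) = a + b·19 = -23.713872 + 1.571409·19 = 6.142896

6.14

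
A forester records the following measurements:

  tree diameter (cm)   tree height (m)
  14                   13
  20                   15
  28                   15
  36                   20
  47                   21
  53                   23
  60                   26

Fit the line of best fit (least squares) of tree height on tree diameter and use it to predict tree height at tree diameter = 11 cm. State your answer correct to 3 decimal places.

n = 7, Σx = 258, Σy = 133, Σxy = 5388, Σx² = 11294
Sxx = Σx² − (Σx)²/n = 11294 − 9509.142857 = 1784.857143
Sxy = Σxy − (Σx)(Σy)/n = 5388 − 4902 = 486
b = Sxy/Sxx = 486/1784.857143 = 0.272291
a = ȳ − b·x̄ = 19 − 0.272291·36.857143 = 8.964143
ŷ(11) = a + b·11 = 8.964143 + 0.272291·11 = 11.959340

11.959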